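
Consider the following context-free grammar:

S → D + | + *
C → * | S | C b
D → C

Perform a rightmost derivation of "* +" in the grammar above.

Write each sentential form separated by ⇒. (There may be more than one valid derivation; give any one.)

S ⇒ D + ⇒ C + ⇒ * +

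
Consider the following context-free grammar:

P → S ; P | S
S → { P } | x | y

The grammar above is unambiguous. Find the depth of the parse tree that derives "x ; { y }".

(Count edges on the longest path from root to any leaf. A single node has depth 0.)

5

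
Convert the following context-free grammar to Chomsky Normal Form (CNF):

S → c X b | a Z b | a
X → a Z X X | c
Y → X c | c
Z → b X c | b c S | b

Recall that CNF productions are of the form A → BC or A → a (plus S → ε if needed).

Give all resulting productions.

TC → c; TB → b; TA → a; S → a; X → c; Y → c; Z → b; S → TC X0; X0 → X TB; S → TA X1; X1 → Z TB; X → TA X2; X2 → Z X3; X3 → X X; Y → X TC; Z → TB X4; X4 → X TC; Z → TB X5; X5 → TC S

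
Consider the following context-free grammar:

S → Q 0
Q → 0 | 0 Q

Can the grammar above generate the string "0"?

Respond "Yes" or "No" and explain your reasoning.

No - no valid derivation exists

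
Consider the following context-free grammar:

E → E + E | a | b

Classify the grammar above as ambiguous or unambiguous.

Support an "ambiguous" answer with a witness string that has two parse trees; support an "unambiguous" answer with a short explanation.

Ambiguous - the string 'b + a + b + b + a' has two distinct parse trees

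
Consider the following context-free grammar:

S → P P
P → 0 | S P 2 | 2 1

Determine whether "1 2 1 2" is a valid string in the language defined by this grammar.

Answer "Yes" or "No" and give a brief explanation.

No - no valid derivation exists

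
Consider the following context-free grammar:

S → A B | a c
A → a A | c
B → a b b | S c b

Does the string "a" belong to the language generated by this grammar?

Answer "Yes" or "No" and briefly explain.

No - no valid derivation exists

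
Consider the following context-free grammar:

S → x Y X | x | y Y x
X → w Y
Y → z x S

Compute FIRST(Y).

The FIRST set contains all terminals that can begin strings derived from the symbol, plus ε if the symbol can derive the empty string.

We compute FIRST(Y) using the standard algorithm.
FIRST(S) = {x, y}
FIRST(X) = {w}
FIRST(Y) = {z}
Therefore, FIRST(Y) = {z}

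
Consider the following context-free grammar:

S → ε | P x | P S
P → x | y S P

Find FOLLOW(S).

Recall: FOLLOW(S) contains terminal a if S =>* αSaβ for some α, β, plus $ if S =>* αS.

We compute FOLLOW(S) using the standard algorithm.
FOLLOW(S) starts with {$}.
FIRST(P) = {x, y}
FIRST(S) = {x, y, ε}
FOLLOW(P) = {$, x, y}
FOLLOW(S) = {$, x, y}
Therefore, FOLLOW(S) = {$, x, y}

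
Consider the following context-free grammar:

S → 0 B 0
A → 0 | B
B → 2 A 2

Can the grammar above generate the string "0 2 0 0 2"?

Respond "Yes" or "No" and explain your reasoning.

No - no valid derivation exists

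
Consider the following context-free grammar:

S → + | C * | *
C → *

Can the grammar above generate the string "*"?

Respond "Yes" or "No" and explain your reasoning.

Yes - a valid derivation exists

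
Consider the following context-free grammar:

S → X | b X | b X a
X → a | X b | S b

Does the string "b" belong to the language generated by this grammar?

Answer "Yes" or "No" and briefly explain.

No - no valid derivation exists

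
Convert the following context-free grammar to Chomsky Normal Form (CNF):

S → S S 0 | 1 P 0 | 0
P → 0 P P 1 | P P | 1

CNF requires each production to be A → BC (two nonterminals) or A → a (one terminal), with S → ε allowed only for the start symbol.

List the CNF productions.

T0 → 0; T1 → 1; S → 0; P → 1; S → S X0; X0 → S T0; S → T1 X1; X1 → P T0; P → T0 X2; X2 → P X3; X3 → P T1; P → P P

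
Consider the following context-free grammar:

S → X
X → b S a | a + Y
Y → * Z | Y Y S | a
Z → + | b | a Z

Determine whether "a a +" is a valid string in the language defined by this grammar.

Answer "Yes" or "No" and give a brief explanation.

No - no valid derivation exists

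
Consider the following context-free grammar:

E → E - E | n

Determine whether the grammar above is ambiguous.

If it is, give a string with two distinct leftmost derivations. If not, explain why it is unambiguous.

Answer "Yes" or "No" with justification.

Yes - the string 'n - n - n - n - n' has two distinct leftmost derivations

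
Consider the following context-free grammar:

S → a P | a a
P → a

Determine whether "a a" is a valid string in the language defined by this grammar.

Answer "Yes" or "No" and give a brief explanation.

Yes - a valid derivation exists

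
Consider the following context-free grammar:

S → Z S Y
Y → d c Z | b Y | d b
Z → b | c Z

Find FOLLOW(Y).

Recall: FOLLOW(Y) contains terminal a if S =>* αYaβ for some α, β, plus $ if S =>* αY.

We compute FOLLOW(Y) using the standard algorithm.
FOLLOW(S) starts with {$}.
FIRST(S) = {b, c}
FIRST(Y) = {b, d}
FIRST(Z) = {b, c}
FOLLOW(S) = {$, b, d}
FOLLOW(Y) = {$, b, d}
FOLLOW(Z) = {$, b, c, d}
Therefore, FOLLOW(Y) = {$, b, d}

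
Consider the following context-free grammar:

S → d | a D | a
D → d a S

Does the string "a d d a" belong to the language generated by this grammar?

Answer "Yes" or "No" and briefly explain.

No - no valid derivation exists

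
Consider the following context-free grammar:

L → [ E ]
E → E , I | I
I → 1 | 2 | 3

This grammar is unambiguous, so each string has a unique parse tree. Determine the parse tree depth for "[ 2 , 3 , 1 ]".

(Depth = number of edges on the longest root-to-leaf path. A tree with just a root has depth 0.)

5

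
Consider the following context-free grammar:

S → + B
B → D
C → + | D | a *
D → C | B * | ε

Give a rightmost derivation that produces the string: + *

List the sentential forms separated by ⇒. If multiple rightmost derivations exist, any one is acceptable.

S ⇒ + B ⇒ + D ⇒ + B * ⇒ + D * ⇒ + *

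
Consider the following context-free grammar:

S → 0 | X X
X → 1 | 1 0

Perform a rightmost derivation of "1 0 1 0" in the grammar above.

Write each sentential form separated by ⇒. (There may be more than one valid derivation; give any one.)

S ⇒ X X ⇒ X 1 0 ⇒ 1 0 1 0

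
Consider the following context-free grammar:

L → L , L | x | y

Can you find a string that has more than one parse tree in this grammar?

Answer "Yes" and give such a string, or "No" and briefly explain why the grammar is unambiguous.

Yes - the string 'y , x , x , y' has two distinct parse trees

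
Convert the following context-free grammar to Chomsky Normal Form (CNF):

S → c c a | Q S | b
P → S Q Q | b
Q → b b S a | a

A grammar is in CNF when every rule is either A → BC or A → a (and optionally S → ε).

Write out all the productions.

TC → c; TA → a; S → b; P → b; TB → b; Q → a; S → TC X0; X0 → TC TA; S → Q S; P → S X1; X1 → Q Q; Q → TB X2; X2 → TB X3; X3 → S TA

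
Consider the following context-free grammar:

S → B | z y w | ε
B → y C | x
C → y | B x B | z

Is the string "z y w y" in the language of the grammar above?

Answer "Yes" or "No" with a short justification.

No - no valid derivation exists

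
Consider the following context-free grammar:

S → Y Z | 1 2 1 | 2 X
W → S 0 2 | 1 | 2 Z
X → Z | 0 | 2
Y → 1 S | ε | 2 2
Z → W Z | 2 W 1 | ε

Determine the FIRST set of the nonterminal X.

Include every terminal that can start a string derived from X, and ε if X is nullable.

We compute FIRST(X) using the standard algorithm.
FIRST(S) = {0, 1, 2, ε}
FIRST(W) = {0, 1, 2}
FIRST(X) = {0, 1, 2, ε}
FIRST(Y) = {1, 2, ε}
FIRST(Z) = {0, 1, 2, ε}
Therefore, FIRST(X) = {0, 1, 2, ε}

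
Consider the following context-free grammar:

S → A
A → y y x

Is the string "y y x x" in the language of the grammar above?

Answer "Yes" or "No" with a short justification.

No - no valid derivation exists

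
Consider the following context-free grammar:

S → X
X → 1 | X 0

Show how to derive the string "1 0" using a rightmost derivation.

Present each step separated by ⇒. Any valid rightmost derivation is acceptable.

S ⇒ X ⇒ X 0 ⇒ 1 0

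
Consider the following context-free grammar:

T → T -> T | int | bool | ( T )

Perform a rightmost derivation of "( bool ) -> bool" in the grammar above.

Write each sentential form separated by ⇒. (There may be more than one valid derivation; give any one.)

T ⇒ T -> T ⇒ T -> bool ⇒ ( T ) -> bool ⇒ ( bool ) -> bool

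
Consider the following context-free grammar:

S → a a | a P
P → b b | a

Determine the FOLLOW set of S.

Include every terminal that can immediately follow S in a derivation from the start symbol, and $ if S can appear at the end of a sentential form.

We compute FOLLOW(S) using the standard algorithm.
FOLLOW(S) starts with {$}.
FIRST(P) = {a, b}
FIRST(S) = {a}
FOLLOW(P) = {$}
FOLLOW(S) = {$}
Therefore, FOLLOW(S) = {$}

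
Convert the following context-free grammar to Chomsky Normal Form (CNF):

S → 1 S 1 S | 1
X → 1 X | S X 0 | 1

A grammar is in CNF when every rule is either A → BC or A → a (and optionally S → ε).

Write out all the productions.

T1 → 1; S → 1; T0 → 0; X → 1; S → T1 X0; X0 → S X1; X1 → T1 S; X → T1 X; X → S X2; X2 → X T0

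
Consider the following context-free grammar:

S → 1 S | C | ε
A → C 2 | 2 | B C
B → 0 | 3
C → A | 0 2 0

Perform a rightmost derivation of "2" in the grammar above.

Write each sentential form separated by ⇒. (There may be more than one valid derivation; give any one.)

S ⇒ C ⇒ A ⇒ 2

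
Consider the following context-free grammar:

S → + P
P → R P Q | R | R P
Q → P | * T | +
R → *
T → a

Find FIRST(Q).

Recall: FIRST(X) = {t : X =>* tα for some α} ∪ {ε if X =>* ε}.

We compute FIRST(Q) using the standard algorithm.
FIRST(P) = {*}
FIRST(Q) = {*, +}
FIRST(R) = {*}
FIRST(S) = {+}
FIRST(T) = {a}
Therefore, FIRST(Q) = {*, +}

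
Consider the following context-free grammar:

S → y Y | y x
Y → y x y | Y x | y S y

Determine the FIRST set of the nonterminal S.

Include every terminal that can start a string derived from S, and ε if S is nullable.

We compute FIRST(S) using the standard algorithm.
FIRST(S) = {y}
FIRST(Y) = {y}
Therefore, FIRST(S) = {y}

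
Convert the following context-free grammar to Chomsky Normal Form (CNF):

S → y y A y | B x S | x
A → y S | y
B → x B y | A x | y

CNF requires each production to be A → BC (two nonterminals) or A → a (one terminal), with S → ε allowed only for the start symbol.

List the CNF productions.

TY → y; TX → x; S → x; A → y; B → y; S → TY X0; X0 → TY X1; X1 → A TY; S → B X2; X2 → TX S; A → TY S; B → TX X3; X3 → B TY; B → A TX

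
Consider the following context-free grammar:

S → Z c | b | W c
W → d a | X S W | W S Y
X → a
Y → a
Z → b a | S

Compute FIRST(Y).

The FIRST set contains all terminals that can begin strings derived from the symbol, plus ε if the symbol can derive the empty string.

We compute FIRST(Y) using the standard algorithm.
FIRST(S) = {a, b, d}
FIRST(W) = {a, d}
FIRST(X) = {a}
FIRST(Y) = {a}
FIRST(Z) = {a, b, d}
Therefore, FIRST(Y) = {a}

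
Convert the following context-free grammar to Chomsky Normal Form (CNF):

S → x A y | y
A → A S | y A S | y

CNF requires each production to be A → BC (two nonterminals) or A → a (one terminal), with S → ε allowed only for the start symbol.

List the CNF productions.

TX → x; TY → y; S → y; A → y; S → TX X0; X0 → A TY; A → A S; A → TY X1; X1 → A S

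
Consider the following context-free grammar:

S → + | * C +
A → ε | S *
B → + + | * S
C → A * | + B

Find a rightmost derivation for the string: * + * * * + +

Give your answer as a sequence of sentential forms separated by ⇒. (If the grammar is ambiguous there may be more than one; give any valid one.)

S ⇒ * C + ⇒ * + B + ⇒ * + * S + ⇒ * + * * C + + ⇒ * + * * A * + + ⇒ * + * * * + +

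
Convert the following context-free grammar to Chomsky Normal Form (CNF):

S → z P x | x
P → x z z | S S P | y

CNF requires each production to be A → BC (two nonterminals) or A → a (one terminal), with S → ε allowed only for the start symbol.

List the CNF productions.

TZ → z; TX → x; S → x; P → y; S → TZ X0; X0 → P TX; P → TX X1; X1 → TZ TZ; P → S X2; X2 → S P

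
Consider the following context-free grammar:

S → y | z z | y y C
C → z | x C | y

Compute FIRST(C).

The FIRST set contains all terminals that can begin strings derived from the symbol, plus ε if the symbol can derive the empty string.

We compute FIRST(C) using the standard algorithm.
FIRST(C) = {x, y, z}
FIRST(S) = {y, z}
Therefore, FIRST(C) = {x, y, z}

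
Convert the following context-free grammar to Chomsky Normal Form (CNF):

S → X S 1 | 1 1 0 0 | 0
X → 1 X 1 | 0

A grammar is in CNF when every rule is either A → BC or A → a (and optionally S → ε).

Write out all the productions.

T1 → 1; T0 → 0; S → 0; X → 0; S → X X0; X0 → S T1; S → T1 X1; X1 → T1 X2; X2 → T0 T0; X → T1 X3; X3 → X T1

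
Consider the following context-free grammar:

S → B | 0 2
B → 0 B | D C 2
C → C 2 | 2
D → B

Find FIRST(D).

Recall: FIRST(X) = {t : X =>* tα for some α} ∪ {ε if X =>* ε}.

We compute FIRST(D) using the standard algorithm.
FIRST(B) = {0}
FIRST(C) = {2}
FIRST(D) = {0}
FIRST(S) = {0}
Therefore, FIRST(D) = {0}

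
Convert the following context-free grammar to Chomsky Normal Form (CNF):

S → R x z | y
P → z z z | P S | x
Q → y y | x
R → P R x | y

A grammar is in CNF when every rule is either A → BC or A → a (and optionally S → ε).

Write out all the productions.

TX → x; TZ → z; S → y; P → x; TY → y; Q → x; R → y; S → R X0; X0 → TX TZ; P → TZ X1; X1 → TZ TZ; P → P S; Q → TY TY; R → P X2; X2 → R TX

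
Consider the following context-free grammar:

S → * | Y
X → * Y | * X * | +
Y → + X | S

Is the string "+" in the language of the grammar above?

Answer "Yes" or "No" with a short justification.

No - no valid derivation exists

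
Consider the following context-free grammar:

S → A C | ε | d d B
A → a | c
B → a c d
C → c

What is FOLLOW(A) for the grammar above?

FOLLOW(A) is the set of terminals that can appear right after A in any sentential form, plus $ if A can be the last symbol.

We compute FOLLOW(A) using the standard algorithm.
FOLLOW(S) starts with {$}.
FIRST(A) = {a, c}
FIRST(B) = {a}
FIRST(C) = {c}
FIRST(S) = {a, c, d, ε}
FOLLOW(A) = {c}
FOLLOW(B) = {$}
FOLLOW(C) = {$}
FOLLOW(S) = {$}
Therefore, FOLLOW(A) = {c}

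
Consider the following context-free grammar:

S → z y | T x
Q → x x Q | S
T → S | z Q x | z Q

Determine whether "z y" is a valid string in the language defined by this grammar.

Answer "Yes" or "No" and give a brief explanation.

Yes - a valid derivation exists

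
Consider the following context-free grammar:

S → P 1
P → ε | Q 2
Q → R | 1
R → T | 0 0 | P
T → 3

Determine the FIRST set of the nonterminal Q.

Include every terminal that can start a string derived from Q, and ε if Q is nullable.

We compute FIRST(Q) using the standard algorithm.
FIRST(P) = {0, 1, 2, 3, ε}
FIRST(Q) = {0, 1, 2, 3, ε}
FIRST(R) = {0, 1, 2, 3, ε}
FIRST(S) = {0, 1, 2, 3}
FIRST(T) = {3}
Therefore, FIRST(Q) = {0, 1, 2, 3, ε}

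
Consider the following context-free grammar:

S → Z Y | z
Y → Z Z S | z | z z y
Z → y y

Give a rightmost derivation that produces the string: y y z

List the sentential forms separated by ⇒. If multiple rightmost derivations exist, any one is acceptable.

S ⇒ Z Y ⇒ Z z ⇒ y y z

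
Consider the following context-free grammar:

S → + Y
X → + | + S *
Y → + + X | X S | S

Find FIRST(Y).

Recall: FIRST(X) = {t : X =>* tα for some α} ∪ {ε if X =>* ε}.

We compute FIRST(Y) using the standard algorithm.
FIRST(S) = {+}
FIRST(X) = {+}
FIRST(Y) = {+}
Therefore, FIRST(Y) = {+}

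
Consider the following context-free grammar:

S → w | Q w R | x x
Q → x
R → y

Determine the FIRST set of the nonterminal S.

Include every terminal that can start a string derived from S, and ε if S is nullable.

We compute FIRST(S) using the standard algorithm.
FIRST(Q) = {x}
FIRST(R) = {y}
FIRST(S) = {w, x}
Therefore, FIRST(S) = {w, x}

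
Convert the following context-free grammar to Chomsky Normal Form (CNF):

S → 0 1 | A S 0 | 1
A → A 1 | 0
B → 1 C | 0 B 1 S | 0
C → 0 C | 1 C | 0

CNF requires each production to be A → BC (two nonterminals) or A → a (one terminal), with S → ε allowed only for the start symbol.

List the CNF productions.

T0 → 0; T1 → 1; S → 1; A → 0; B → 0; C → 0; S → T0 T1; S → A X0; X0 → S T0; A → A T1; B → T1 C; B → T0 X1; X1 → B X2; X2 → T1 S; C → T0 C; C → T1 C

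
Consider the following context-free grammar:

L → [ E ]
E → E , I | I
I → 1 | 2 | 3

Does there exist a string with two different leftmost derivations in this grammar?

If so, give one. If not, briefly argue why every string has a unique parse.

No - every string in the language has a unique leftmost derivation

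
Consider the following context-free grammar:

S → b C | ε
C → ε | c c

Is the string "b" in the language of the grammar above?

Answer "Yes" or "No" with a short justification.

Yes - a valid derivation exists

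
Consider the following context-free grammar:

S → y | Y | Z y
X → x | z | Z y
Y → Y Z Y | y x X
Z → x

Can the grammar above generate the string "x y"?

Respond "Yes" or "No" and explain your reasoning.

Yes - a valid derivation exists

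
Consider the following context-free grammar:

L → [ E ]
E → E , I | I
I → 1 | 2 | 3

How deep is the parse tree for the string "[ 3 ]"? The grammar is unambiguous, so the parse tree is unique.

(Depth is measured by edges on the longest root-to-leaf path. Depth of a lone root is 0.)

3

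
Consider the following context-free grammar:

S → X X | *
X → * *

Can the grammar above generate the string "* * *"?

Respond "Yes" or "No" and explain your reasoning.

No - no valid derivation exists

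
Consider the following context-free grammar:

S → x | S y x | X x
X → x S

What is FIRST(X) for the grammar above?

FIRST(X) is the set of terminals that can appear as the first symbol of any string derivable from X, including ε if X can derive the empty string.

We compute FIRST(X) using the standard algorithm.
FIRST(S) = {x}
FIRST(X) = {x}
Therefore, FIRST(X) = {x}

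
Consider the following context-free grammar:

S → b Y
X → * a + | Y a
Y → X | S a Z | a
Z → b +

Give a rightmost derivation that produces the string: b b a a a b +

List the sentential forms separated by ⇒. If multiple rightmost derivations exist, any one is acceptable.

S ⇒ b Y ⇒ b S a Z ⇒ b S a b + ⇒ b b Y a b + ⇒ b b X a b + ⇒ b b Y a a b + ⇒ b b a a a b +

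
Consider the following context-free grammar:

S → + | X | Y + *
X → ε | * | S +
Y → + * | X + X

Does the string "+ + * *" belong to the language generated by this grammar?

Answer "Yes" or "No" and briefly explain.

No - no valid derivation exists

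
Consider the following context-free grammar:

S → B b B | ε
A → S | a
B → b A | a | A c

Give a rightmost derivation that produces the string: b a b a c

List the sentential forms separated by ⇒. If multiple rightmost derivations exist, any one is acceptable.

S ⇒ B b B ⇒ B b A c ⇒ B b a c ⇒ b A b a c ⇒ b a b a c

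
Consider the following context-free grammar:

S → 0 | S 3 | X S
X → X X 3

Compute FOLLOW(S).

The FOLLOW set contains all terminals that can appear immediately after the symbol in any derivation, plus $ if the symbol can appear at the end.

We compute FOLLOW(S) using the standard algorithm.
FOLLOW(S) starts with {$}.
FIRST(S) = {0}
FIRST(X) = {}
FOLLOW(S) = {$, 3}
FOLLOW(X) = {0, 3}
Therefore, FOLLOW(S) = {$, 3}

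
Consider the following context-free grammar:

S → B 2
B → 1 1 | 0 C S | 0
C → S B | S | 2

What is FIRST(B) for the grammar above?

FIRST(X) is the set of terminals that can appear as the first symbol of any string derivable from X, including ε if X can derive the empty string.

We compute FIRST(B) using the standard algorithm.
FIRST(B) = {0, 1}
FIRST(C) = {0, 1, 2}
FIRST(S) = {0, 1}
Therefore, FIRST(B) = {0, 1}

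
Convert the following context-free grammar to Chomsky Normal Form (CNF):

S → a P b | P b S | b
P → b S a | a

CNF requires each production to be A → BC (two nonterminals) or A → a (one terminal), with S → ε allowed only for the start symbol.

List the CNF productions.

TA → a; TB → b; S → b; P → a; S → TA X0; X0 → P TB; S → P X1; X1 → TB S; P → TB X2; X2 → S TA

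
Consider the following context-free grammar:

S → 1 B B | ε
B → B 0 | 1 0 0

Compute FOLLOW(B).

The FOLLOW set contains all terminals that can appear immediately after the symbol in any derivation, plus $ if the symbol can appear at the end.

We compute FOLLOW(B) using the standard algorithm.
FOLLOW(S) starts with {$}.
FIRST(B) = {1}
FIRST(S) = {1, ε}
FOLLOW(B) = {$, 0, 1}
FOLLOW(S) = {$}
Therefore, FOLLOW(B) = {$, 0, 1}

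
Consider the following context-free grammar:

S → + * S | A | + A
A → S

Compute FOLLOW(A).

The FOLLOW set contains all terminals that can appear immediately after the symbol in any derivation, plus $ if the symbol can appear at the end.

We compute FOLLOW(A) using the standard algorithm.
FOLLOW(S) starts with {$}.
FIRST(A) = {+}
FIRST(S) = {+}
FOLLOW(A) = {$}
FOLLOW(S) = {$}
Therefore, FOLLOW(A) = {$}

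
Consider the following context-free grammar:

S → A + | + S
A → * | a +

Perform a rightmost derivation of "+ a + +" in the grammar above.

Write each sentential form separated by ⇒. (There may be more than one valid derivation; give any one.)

S ⇒ + S ⇒ + A + ⇒ + a + +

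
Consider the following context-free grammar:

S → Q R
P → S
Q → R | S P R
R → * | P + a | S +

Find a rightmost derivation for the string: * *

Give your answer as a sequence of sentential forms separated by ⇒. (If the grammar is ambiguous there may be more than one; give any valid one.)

S ⇒ Q R ⇒ Q * ⇒ R * ⇒ * *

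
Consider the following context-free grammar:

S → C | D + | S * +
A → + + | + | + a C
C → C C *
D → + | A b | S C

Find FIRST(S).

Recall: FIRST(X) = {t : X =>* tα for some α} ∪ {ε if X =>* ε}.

We compute FIRST(S) using the standard algorithm.
FIRST(A) = {+}
FIRST(C) = {}
FIRST(D) = {+}
FIRST(S) = {+}
Therefore, FIRST(S) = {+}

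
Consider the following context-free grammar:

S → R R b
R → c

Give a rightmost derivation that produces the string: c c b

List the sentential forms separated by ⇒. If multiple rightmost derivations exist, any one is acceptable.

S ⇒ R R b ⇒ R c b ⇒ c c b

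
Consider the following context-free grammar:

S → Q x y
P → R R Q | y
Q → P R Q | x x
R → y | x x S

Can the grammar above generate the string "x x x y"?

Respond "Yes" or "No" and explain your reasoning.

Yes - a valid derivation exists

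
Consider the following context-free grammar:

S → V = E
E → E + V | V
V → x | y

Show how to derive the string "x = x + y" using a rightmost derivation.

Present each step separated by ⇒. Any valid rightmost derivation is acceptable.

S ⇒ V = E ⇒ V = E + V ⇒ V = E + y ⇒ V = V + y ⇒ V = x + y ⇒ x = x + y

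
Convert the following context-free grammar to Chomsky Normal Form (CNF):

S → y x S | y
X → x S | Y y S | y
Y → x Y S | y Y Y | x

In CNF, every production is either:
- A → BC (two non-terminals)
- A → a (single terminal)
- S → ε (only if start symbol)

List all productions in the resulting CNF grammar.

TY → y; TX → x; S → y; X → y; Y → x; S → TY X0; X0 → TX S; X → TX S; X → Y X1; X1 → TY S; Y → TX X2; X2 → Y S; Y → TY X3; X3 → Y Y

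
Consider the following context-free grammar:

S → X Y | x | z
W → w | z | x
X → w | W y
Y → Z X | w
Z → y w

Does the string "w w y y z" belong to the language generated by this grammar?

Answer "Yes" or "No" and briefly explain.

No - no valid derivation exists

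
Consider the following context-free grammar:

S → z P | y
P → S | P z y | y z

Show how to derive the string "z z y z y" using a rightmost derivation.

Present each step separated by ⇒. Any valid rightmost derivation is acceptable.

S ⇒ z P ⇒ z S ⇒ z z P ⇒ z z P z y ⇒ z z S z y ⇒ z z y z y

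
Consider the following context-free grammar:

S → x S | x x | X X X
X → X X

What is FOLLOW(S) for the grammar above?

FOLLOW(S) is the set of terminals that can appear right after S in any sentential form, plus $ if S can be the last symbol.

We compute FOLLOW(S) using the standard algorithm.
FOLLOW(S) starts with {$}.
FIRST(S) = {x}
FIRST(X) = {}
FOLLOW(S) = {$}
FOLLOW(X) = {$}
Therefore, FOLLOW(S) = {$}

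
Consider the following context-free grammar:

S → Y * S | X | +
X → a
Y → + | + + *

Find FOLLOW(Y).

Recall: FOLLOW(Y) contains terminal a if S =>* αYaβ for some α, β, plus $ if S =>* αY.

We compute FOLLOW(Y) using the standard algorithm.
FOLLOW(S) starts with {$}.
FIRST(S) = {+, a}
FIRST(X) = {a}
FIRST(Y) = {+}
FOLLOW(S) = {$}
FOLLOW(X) = {$}
FOLLOW(Y) = {*}
Therefore, FOLLOW(Y) = {*}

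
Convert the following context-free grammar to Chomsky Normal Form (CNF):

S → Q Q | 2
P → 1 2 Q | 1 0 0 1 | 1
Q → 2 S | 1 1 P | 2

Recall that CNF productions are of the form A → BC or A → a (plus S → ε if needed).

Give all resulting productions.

S → 2; T1 → 1; T2 → 2; T0 → 0; P → 1; Q → 2; S → Q Q; P → T1 X0; X0 → T2 Q; P → T1 X1; X1 → T0 X2; X2 → T0 T1; Q → T2 S; Q → T1 X3; X3 → T1 P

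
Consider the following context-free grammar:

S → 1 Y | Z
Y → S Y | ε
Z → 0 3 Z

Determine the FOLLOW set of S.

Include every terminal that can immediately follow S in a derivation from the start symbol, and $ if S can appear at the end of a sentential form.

We compute FOLLOW(S) using the standard algorithm.
FOLLOW(S) starts with {$}.
FIRST(S) = {0, 1}
FIRST(Y) = {0, 1, ε}
FIRST(Z) = {0}
FOLLOW(S) = {$, 0, 1}
FOLLOW(Y) = {$, 0, 1}
FOLLOW(Z) = {$, 0, 1}
Therefore, FOLLOW(S) = {$, 0, 1}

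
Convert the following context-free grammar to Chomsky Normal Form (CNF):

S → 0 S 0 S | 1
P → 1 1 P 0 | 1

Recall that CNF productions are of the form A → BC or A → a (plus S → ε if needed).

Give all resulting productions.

T0 → 0; S → 1; T1 → 1; P → 1; S → T0 X0; X0 → S X1; X1 → T0 S; P → T1 X2; X2 → T1 X3; X3 → P T0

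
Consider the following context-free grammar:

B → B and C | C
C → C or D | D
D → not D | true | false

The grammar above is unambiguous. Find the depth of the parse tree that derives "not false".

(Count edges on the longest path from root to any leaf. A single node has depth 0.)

4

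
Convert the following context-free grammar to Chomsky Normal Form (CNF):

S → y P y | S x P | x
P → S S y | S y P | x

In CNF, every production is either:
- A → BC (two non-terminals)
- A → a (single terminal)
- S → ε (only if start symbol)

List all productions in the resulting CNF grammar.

TY → y; TX → x; S → x; P → x; S → TY X0; X0 → P TY; S → S X1; X1 → TX P; P → S X2; X2 → S TY; P → S X3; X3 → TY P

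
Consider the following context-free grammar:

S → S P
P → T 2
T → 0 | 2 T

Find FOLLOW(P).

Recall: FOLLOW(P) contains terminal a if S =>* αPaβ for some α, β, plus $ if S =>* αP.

We compute FOLLOW(P) using the standard algorithm.
FOLLOW(S) starts with {$}.
FIRST(P) = {0, 2}
FIRST(S) = {}
FIRST(T) = {0, 2}
FOLLOW(P) = {$, 0, 2}
FOLLOW(S) = {$, 0, 2}
FOLLOW(T) = {2}
Therefore, FOLLOW(P) = {$, 0, 2}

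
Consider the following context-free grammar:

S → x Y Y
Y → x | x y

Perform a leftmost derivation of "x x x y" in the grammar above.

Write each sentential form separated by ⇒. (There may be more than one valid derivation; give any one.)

S ⇒ x Y Y ⇒ x x Y ⇒ x x x y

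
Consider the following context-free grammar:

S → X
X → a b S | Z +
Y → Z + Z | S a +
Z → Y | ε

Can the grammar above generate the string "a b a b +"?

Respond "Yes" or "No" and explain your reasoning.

Yes - a valid derivation exists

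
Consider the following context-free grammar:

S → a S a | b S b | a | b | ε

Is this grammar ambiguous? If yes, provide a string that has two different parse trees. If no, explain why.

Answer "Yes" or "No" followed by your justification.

No - the grammar is unambiguous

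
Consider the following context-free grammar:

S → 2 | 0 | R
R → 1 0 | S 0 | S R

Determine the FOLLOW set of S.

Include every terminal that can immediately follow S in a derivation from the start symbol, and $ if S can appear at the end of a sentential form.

We compute FOLLOW(S) using the standard algorithm.
FOLLOW(S) starts with {$}.
FIRST(R) = {0, 1, 2}
FIRST(S) = {0, 1, 2}
FOLLOW(R) = {$, 0, 1, 2}
FOLLOW(S) = {$, 0, 1, 2}
Therefore, FOLLOW(S) = {$, 0, 1, 2}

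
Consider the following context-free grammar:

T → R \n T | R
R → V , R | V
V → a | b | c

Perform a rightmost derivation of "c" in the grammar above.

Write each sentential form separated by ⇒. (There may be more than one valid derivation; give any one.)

T ⇒ R ⇒ V ⇒ c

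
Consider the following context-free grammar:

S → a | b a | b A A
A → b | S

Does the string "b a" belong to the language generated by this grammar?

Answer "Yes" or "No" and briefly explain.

Yes - a valid derivation exists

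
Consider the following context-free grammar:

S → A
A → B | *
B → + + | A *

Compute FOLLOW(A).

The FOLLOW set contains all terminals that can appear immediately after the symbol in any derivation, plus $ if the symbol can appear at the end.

We compute FOLLOW(A) using the standard algorithm.
FOLLOW(S) starts with {$}.
FIRST(A) = {*, +}
FIRST(B) = {*, +}
FIRST(S) = {*, +}
FOLLOW(A) = {$, *}
FOLLOW(B) = {$, *}
FOLLOW(S) = {$}
Therefore, FOLLOW(A) = {$, *}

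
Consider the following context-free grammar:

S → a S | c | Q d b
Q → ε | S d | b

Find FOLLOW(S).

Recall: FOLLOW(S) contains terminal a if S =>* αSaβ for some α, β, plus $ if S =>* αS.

We compute FOLLOW(S) using the standard algorithm.
FOLLOW(S) starts with {$}.
FIRST(Q) = {a, b, c, d, ε}
FIRST(S) = {a, b, c, d}
FOLLOW(Q) = {d}
FOLLOW(S) = {$, d}
Therefore, FOLLOW(S) = {$, d}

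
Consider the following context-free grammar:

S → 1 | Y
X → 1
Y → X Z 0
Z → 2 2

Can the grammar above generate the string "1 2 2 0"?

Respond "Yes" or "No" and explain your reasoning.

Yes - a valid derivation exists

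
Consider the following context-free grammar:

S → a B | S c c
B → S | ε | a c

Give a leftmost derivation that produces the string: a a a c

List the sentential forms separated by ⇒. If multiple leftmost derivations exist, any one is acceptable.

S ⇒ a B ⇒ a S ⇒ a a B ⇒ a a a c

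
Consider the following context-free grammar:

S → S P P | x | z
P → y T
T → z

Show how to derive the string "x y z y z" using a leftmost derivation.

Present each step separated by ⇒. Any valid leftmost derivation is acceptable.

S ⇒ S P P ⇒ x P P ⇒ x y T P ⇒ x y z P ⇒ x y z y T ⇒ x y z y z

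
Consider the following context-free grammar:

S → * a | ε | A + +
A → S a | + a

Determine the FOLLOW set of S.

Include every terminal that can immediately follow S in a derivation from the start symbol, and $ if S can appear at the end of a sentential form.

We compute FOLLOW(S) using the standard algorithm.
FOLLOW(S) starts with {$}.
FIRST(A) = {*, +, a}
FIRST(S) = {*, +, a, ε}
FOLLOW(A) = {+}
FOLLOW(S) = {$, a}
Therefore, FOLLOW(S) = {$, a}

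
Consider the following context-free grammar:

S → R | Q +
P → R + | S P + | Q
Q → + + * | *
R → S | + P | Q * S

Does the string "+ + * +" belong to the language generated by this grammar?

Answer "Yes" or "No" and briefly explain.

Yes - a valid derivation exists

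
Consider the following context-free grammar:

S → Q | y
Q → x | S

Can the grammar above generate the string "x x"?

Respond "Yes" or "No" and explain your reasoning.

No - no valid derivation exists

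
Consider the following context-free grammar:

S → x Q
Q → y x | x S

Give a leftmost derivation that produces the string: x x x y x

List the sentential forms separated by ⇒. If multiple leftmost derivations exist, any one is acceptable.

S ⇒ x Q ⇒ x x S ⇒ x x x Q ⇒ x x x y x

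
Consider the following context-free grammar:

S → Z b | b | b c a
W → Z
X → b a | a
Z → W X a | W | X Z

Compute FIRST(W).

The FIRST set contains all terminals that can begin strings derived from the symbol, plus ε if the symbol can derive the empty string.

We compute FIRST(W) using the standard algorithm.
FIRST(S) = {a, b}
FIRST(W) = {a, b}
FIRST(X) = {a, b}
FIRST(Z) = {a, b}
Therefore, FIRST(W) = {a, b}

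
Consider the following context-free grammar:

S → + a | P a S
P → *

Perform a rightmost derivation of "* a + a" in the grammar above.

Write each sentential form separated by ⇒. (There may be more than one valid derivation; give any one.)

S ⇒ P a S ⇒ P a + a ⇒ * a + a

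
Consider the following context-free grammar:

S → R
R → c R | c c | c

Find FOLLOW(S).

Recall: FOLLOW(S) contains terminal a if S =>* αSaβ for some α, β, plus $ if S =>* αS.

We compute FOLLOW(S) using the standard algorithm.
FOLLOW(S) starts with {$}.
FIRST(R) = {c}
FIRST(S) = {c}
FOLLOW(R) = {$}
FOLLOW(S) = {$}
Therefore, FOLLOW(S) = {$}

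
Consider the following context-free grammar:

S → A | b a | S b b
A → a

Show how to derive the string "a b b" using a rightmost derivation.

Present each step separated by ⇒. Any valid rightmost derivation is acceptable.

S ⇒ S b b ⇒ A b b ⇒ a b b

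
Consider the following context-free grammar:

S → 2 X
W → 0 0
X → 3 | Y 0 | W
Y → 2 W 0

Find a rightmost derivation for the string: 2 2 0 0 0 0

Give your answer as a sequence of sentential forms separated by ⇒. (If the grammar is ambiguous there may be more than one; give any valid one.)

S ⇒ 2 X ⇒ 2 Y 0 ⇒ 2 2 W 0 0 ⇒ 2 2 0 0 0 0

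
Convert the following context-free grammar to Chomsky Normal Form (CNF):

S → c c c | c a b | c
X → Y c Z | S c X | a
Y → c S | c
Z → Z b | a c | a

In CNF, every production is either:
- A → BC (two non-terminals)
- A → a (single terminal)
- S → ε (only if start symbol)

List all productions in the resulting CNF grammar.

TC → c; TA → a; TB → b; S → c; X → a; Y → c; Z → a; S → TC X0; X0 → TC TC; S → TC X1; X1 → TA TB; X → Y X2; X2 → TC Z; X → S X3; X3 → TC X; Y → TC S; Z → Z TB; Z → TA TC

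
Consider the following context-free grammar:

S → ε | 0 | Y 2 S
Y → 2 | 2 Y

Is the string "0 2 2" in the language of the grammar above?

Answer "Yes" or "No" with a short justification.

No - no valid derivation exists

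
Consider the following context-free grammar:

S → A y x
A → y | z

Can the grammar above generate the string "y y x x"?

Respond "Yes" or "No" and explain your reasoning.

No - no valid derivation exists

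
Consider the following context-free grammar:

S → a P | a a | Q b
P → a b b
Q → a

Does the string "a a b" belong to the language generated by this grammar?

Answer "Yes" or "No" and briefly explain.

No - no valid derivation exists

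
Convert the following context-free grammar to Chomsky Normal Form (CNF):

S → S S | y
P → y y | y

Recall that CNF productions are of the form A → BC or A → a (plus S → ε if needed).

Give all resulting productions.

S → y; TY → y; P → y; S → S S; P → TY TY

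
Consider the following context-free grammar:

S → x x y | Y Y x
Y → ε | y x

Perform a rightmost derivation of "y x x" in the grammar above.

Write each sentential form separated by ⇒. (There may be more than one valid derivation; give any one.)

S ⇒ Y Y x ⇒ Y x ⇒ y x x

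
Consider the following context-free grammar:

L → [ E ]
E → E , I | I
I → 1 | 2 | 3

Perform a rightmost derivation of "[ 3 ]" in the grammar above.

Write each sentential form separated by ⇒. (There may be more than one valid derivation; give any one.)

L ⇒ [ E ] ⇒ [ I ] ⇒ [ 3 ]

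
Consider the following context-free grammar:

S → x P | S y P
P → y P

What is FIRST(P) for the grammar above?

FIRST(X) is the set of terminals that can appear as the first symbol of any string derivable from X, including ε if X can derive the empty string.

We compute FIRST(P) using the standard algorithm.
FIRST(P) = {y}
FIRST(S) = {x}
Therefore, FIRST(P) = {y}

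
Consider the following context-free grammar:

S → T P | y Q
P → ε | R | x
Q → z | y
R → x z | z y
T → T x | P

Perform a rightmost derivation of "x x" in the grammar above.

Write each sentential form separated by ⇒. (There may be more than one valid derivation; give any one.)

S ⇒ T P ⇒ T x ⇒ P x ⇒ x x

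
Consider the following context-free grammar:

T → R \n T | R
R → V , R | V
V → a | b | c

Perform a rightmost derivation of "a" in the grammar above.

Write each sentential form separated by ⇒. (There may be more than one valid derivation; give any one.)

T ⇒ R ⇒ V ⇒ a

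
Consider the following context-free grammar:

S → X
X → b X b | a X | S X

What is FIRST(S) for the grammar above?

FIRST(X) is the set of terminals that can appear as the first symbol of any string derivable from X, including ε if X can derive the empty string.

We compute FIRST(S) using the standard algorithm.
FIRST(S) = {a, b}
FIRST(X) = {a, b}
Therefore, FIRST(S) = {a, b}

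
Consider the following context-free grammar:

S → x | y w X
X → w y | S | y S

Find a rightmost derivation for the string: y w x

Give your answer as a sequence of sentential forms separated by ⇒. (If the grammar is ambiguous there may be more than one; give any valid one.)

S ⇒ y w X ⇒ y w S ⇒ y w x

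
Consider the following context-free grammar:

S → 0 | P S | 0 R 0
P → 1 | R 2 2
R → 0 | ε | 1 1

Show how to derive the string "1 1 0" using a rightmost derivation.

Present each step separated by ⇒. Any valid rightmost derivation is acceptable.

S ⇒ P S ⇒ P P S ⇒ P P 0 ⇒ P 1 0 ⇒ 1 1 0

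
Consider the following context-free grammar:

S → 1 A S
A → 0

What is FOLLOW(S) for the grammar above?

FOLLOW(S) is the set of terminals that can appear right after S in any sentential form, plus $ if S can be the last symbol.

We compute FOLLOW(S) using the standard algorithm.
FOLLOW(S) starts with {$}.
FIRST(A) = {0}
FIRST(S) = {1}
FOLLOW(A) = {1}
FOLLOW(S) = {$}
Therefore, FOLLOW(S) = {$}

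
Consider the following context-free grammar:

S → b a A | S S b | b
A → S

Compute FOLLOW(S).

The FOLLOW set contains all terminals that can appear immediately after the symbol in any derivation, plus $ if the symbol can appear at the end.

We compute FOLLOW(S) using the standard algorithm.
FOLLOW(S) starts with {$}.
FIRST(A) = {b}
FIRST(S) = {b}
FOLLOW(A) = {$, b}
FOLLOW(S) = {$, b}
Therefore, FOLLOW(S) = {$, b}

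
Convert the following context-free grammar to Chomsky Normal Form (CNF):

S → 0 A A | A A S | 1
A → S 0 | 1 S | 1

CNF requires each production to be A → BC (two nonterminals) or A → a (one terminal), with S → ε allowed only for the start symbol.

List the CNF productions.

T0 → 0; S → 1; T1 → 1; A → 1; S → T0 X0; X0 → A A; S → A X1; X1 → A S; A → S T0; A → T1 S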